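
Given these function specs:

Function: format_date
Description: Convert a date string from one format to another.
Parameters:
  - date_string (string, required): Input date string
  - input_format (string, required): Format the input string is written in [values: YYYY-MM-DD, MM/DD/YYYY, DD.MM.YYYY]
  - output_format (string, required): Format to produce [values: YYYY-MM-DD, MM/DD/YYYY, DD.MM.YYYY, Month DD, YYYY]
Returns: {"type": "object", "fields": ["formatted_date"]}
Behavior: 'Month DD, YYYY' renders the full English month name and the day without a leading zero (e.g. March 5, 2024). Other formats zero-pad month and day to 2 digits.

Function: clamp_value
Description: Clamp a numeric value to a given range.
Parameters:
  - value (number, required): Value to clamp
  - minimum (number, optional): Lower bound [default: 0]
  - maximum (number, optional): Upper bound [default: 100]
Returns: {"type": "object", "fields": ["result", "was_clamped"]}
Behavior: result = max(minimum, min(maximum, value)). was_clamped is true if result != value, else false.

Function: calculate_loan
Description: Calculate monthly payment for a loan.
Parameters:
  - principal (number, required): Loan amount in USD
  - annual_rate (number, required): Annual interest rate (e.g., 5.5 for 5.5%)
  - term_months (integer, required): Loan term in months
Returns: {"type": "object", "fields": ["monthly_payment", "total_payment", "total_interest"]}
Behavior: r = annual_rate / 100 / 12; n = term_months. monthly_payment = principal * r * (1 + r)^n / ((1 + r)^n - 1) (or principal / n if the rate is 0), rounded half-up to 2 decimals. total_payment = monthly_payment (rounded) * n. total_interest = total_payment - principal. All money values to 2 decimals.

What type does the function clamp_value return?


The clamp_value spec declares Returns: {"type": "object", "fields": ["result", "was_clamped"]}
Type:
object


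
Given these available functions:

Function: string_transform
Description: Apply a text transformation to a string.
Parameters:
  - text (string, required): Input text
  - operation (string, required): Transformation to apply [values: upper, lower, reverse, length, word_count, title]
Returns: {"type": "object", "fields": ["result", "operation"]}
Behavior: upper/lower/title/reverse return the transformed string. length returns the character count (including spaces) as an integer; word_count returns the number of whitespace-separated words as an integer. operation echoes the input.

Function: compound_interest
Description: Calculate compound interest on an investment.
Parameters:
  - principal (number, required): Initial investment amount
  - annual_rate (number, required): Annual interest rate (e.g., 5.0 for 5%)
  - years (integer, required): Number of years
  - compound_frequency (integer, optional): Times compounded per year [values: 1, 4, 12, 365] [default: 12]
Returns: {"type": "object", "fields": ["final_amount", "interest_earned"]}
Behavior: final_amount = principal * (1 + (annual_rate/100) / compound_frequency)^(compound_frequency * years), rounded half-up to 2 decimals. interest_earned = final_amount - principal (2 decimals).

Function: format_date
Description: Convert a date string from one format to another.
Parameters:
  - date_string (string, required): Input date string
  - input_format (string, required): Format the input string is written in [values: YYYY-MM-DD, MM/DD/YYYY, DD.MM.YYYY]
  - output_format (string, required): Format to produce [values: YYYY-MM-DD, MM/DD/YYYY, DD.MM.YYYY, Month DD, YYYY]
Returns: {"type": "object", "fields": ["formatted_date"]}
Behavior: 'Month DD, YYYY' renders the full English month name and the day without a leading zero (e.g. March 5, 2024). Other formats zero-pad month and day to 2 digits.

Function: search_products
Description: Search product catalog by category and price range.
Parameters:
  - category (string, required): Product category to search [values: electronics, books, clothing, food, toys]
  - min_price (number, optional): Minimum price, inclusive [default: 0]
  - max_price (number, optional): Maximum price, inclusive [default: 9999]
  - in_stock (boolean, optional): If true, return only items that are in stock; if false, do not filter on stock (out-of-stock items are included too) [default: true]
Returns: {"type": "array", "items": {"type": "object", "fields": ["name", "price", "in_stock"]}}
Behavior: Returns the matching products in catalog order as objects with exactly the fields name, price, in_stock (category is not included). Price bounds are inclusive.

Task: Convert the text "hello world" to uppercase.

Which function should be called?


The task needs a function whose description is: Apply a text transformation to a string.
string_transform


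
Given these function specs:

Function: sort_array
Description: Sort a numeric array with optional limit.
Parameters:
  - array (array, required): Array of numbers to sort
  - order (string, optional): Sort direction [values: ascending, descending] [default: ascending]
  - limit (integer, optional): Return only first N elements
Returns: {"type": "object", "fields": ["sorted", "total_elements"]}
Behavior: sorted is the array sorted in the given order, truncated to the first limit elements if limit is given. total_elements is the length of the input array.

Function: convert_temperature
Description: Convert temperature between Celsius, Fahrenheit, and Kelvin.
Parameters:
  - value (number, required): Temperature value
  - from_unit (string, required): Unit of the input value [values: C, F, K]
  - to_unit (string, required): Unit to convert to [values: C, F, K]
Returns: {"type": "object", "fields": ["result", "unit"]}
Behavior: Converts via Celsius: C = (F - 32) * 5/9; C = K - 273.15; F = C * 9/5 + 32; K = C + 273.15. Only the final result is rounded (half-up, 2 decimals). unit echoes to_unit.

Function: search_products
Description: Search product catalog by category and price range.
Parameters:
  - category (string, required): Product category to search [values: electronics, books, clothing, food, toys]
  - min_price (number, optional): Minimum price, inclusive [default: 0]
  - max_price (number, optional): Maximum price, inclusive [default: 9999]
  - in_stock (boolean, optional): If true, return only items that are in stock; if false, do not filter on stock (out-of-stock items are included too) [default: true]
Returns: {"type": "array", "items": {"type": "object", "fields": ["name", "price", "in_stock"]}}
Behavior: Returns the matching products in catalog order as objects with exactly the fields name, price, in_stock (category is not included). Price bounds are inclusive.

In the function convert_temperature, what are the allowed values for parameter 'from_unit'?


The convert_temperature spec declares:
  - from_unit (string, required): Unit of the input value [values: C, F, K]
Allowed values:
C, F, K


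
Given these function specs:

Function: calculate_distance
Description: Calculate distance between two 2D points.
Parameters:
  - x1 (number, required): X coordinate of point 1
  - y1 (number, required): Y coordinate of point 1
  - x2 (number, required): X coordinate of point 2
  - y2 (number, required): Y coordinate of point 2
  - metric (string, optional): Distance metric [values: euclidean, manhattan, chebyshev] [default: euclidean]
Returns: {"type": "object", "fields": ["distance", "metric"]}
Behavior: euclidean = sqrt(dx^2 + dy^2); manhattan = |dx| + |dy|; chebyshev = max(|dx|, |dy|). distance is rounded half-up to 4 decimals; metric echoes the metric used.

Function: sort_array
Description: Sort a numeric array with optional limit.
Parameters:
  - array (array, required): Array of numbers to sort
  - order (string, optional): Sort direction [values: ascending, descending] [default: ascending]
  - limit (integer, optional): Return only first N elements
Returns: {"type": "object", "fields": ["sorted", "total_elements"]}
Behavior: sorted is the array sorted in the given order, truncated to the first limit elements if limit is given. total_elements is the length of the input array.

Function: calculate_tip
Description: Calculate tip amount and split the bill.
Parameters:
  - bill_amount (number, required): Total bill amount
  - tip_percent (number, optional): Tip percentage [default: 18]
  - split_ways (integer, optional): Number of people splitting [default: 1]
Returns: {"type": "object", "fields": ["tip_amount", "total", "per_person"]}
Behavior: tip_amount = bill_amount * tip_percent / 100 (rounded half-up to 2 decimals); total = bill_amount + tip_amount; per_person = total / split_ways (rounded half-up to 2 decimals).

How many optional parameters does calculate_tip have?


Parameters of calculate_tip: bill_amount (required), tip_percent (optional), split_ways (optional)
Optional count:
2


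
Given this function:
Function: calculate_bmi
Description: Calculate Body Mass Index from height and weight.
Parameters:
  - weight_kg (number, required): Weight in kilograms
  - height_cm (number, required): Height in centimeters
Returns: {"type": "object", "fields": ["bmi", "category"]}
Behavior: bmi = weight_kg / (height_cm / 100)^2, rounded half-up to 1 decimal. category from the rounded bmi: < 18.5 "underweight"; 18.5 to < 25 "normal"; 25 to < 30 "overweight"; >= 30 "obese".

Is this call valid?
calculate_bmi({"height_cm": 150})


Checking required parameters...
Missing required parameter: weight_kg
Invalid - missing required parameter 'weight_kg'


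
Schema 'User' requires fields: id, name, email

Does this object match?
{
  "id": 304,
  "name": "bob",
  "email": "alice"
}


Checking required fields... All present.
Valid - all required fields present


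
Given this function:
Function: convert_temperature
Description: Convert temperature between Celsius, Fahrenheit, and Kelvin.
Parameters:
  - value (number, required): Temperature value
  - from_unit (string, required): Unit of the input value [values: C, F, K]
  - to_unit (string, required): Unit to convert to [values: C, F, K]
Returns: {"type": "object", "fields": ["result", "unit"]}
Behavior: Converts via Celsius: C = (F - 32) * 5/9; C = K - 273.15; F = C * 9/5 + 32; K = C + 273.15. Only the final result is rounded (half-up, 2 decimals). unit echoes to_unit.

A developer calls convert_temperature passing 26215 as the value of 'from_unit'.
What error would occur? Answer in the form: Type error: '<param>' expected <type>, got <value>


Spec: 'from_unit' is declared as string; 26215 is an integer.
Type error: 'from_unit' expected string, got 26215


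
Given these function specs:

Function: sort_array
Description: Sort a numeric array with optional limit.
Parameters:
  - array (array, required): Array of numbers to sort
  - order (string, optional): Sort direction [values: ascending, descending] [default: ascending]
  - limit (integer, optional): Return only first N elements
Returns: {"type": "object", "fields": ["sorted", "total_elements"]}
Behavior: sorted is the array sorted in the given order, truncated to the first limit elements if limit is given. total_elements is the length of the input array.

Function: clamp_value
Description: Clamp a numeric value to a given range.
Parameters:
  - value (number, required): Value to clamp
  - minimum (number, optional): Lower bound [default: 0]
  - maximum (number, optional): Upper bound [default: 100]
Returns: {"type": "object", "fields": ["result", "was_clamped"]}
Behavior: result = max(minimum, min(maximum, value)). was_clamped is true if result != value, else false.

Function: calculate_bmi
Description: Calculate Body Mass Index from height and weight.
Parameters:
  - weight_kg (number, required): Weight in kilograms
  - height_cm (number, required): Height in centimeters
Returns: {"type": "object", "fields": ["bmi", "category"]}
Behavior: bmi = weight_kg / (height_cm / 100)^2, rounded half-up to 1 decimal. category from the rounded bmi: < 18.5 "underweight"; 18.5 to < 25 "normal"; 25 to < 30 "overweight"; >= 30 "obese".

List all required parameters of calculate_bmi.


Parameters of calculate_bmi and their required/optional flag:
  weight_kg: required
  height_cm: required
height_cm, weight_kg


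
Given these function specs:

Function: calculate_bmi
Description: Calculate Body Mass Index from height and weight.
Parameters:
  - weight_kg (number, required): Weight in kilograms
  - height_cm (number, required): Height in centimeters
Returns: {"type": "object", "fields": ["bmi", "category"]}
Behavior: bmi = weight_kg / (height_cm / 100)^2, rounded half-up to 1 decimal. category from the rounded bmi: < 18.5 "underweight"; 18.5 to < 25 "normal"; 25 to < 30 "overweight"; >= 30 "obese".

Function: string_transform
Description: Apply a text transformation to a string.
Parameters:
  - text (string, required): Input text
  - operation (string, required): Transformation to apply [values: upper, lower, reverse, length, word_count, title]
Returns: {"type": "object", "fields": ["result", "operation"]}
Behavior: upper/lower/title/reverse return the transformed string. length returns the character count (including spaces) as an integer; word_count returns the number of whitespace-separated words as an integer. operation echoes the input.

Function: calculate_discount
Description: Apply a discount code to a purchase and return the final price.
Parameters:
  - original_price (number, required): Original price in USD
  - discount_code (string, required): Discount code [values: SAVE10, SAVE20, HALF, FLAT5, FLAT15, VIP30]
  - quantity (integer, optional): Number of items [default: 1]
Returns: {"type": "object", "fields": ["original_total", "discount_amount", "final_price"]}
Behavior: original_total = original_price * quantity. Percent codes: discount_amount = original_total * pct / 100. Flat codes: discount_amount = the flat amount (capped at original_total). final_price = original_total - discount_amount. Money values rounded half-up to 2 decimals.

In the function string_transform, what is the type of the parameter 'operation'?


The string_transform spec declares:
  - operation (string, required): Transformation to apply [values: upper, lower, reverse, length, word_count, title]
Type:
string


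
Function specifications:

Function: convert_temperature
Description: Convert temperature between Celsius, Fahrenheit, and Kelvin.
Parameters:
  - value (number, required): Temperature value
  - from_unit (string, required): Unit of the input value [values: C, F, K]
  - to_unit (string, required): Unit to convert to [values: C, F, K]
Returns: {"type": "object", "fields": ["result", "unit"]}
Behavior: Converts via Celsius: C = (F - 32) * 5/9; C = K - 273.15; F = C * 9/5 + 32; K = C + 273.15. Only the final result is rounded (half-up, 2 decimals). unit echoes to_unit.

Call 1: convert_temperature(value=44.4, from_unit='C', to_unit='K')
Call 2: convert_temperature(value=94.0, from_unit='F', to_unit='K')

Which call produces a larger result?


Call 1:
  Input already in C: 44.4
  To K: 44.4 + 273.15 = 317.55
  Round to 2 decimals: 317.55
  -> 317.55 K
Call 2:
  To C: (94 - 32) * 5/9 = 34.444444
  To K: 34.444444 + 273.15 = 307.594444
  Round to 2 decimals: 307.59
  -> 307.59 K
Call 1 (317.55 K)


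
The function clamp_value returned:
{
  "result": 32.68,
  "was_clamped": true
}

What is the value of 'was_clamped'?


true


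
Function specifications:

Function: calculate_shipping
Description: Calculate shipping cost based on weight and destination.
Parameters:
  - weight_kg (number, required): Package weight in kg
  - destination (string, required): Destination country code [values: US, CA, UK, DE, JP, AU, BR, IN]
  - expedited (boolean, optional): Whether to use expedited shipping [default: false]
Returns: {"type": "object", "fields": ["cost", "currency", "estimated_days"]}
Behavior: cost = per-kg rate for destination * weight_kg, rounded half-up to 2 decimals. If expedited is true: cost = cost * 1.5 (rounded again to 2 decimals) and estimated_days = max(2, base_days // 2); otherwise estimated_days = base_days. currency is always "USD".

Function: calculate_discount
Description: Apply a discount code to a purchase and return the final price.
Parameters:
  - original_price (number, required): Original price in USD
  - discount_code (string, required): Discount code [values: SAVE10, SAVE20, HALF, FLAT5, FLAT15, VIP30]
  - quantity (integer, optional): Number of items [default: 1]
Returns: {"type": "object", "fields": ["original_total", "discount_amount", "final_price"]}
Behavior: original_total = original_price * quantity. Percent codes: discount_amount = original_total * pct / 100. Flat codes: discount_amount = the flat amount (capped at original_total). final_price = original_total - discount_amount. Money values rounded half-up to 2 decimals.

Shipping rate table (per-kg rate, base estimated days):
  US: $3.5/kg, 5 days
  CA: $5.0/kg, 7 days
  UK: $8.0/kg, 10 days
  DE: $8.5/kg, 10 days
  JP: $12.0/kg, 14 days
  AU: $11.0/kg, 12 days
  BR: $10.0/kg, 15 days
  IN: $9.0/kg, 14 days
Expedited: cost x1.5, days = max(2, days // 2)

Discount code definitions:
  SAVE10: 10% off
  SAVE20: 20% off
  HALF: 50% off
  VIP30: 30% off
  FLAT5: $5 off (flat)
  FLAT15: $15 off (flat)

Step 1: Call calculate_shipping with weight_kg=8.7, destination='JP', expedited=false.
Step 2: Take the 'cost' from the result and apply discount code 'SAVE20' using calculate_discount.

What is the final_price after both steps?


Step 1: calculate_shipping(weight_kg=8.7, destination=JP, expedited=false)
  Rate for JP: $12.0/kg, base 14 days
  cost = 12.0 * 8.7 = 104.4 -> 104.40
  expedited not set/false: estimated_days = 14
  -> cost = 104.40 USD
Step 2: calculate_discount(original_price=104.4, discount_code=SAVE20, quantity=1)
  original_total = 104.4 * 1 = 104.40
  SAVE20 = 20% off: discount_amount = 104.40 * 20/100 = 20.88 -> 20.88
  final_price = 104.40 - 20.88 = 83.52
  -> final_price = 83.52
$83.52


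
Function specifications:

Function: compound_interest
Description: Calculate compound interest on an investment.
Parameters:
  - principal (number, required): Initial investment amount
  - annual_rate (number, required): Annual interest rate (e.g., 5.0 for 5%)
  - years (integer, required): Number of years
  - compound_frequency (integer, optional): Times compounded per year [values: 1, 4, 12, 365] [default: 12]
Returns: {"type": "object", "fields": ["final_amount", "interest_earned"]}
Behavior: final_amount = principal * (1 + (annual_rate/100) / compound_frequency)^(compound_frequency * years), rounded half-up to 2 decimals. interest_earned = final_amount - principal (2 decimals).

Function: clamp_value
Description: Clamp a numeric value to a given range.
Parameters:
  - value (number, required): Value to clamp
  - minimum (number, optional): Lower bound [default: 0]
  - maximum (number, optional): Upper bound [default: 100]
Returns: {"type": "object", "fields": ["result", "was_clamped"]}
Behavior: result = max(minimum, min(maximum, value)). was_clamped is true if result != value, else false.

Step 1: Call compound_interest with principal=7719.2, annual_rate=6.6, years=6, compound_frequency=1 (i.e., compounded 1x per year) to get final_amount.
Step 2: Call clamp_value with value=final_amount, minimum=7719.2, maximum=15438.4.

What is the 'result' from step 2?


Step 1: compound_interest
  rate per period = 6.6/100/1 = 0.066 (keep full precision); periods = 1 * 6 = 6
  (1 + 0.066)^6 = 1.46738214
  final_amount = 7719.2 * 1.46738214 = 11327.016197 -> 11327.02
  interest_earned = 11327.02 - 7719.20 = 3607.82
  -> final_amount = 11327.02
Step 2: clamp_value(value=11327.02, minimum=7719.2, maximum=15438.4)
  result = max(7719.2, min(15438.4, 11327.02)) = max(7719.2, 11327.02) = 11327.02
  was_clamped = (11327.02 != 11327.02) = false
  -> result = 11327.02
11327.02


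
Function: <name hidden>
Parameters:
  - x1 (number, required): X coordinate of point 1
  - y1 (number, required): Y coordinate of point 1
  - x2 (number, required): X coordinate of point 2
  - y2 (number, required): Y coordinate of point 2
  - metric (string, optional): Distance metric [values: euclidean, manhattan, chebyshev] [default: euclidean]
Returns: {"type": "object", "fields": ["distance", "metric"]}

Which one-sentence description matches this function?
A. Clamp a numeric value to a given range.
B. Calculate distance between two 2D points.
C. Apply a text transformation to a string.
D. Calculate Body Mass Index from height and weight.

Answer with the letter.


Parameters x1, y1, x2, y2, metric and return ["distance", "metric"] fit: Calculate distance between two 2D points.
B


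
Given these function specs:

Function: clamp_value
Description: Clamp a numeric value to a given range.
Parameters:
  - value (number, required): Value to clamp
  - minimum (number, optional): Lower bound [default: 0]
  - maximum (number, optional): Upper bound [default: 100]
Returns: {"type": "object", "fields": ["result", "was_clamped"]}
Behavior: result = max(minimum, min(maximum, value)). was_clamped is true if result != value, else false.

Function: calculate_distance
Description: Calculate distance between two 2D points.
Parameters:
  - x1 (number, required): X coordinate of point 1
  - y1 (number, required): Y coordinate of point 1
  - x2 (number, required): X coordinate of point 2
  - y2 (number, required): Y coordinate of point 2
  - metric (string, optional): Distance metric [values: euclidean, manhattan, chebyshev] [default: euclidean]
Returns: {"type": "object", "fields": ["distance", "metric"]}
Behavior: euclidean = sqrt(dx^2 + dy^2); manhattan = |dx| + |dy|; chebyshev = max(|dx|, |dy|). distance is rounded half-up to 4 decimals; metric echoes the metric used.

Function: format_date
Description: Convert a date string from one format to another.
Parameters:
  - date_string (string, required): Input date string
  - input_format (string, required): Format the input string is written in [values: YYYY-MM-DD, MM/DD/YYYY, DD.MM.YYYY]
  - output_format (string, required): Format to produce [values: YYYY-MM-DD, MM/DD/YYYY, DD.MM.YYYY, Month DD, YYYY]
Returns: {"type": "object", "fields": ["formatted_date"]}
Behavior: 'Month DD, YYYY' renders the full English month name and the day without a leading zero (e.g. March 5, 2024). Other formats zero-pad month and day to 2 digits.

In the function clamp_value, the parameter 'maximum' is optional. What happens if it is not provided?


The clamp_value spec declares:
  - maximum (number, optional): Upper bound [default: 100]
It defaults to 100


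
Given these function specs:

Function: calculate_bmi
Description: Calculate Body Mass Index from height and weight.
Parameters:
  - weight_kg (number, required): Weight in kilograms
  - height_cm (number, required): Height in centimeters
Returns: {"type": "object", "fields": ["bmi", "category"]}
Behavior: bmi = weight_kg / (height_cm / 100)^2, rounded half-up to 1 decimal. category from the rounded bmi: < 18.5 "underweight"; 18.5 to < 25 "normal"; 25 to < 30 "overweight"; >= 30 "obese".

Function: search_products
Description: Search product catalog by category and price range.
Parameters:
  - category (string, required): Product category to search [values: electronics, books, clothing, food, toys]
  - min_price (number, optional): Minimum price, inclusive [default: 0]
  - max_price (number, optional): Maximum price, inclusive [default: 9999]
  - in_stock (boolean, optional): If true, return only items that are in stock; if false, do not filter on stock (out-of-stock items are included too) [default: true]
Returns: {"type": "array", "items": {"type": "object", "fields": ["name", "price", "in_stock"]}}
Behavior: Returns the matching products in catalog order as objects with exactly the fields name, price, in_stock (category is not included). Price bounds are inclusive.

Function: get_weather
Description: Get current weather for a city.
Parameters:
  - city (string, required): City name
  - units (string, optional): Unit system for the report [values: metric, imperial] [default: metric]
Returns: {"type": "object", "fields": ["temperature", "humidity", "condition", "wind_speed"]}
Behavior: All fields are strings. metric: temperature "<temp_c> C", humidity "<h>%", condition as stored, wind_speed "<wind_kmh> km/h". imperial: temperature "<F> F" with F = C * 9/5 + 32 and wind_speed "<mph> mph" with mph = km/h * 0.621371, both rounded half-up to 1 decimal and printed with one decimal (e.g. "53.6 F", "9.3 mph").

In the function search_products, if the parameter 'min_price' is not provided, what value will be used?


The search_products spec declares:
  - min_price (number, optional): Minimum price, inclusive [default: 0]
Default:
0


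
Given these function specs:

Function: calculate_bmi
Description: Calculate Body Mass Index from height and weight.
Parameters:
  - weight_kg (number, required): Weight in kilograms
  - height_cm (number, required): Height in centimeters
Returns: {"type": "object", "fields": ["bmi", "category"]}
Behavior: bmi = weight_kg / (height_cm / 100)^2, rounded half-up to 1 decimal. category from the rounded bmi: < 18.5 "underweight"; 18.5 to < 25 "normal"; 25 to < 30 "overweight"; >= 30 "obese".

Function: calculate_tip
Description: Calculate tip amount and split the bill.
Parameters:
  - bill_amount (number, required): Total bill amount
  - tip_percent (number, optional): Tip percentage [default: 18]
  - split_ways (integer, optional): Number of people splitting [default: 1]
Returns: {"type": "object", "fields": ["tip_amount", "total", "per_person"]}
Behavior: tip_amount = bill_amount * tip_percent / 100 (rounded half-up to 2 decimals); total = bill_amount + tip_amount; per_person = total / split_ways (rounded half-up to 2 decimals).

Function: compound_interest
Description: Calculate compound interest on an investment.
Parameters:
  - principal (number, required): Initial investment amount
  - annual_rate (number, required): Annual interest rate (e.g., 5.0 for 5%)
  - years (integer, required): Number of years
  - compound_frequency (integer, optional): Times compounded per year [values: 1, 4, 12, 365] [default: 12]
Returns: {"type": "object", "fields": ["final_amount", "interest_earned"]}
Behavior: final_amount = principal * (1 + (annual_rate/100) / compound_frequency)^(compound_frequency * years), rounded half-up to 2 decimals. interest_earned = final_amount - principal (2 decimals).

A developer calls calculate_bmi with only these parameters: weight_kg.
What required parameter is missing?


Required parameters: weight_kg, height_cm
Provided: weight_kg
Missing: height_cm
height_cm


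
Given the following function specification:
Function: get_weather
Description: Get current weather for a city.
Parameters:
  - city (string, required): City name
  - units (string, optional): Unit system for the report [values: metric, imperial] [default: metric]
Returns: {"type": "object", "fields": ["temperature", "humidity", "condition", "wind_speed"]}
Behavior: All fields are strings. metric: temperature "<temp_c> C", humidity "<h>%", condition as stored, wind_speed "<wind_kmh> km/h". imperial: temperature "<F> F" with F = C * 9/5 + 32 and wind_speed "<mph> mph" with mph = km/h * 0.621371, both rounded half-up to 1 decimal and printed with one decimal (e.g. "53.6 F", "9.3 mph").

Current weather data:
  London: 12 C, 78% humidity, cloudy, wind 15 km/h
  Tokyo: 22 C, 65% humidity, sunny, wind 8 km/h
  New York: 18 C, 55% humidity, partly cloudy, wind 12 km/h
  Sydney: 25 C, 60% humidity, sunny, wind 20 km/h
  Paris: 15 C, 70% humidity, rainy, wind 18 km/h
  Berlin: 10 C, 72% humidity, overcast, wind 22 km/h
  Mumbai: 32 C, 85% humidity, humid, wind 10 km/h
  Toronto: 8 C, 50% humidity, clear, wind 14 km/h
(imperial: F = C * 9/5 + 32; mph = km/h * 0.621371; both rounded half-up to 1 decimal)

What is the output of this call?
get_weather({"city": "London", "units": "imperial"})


London record: 12 C, 78%, cloudy, 15 km/h
imperial: temperature = 12 * 9/5 + 32 = 53.6 -> 53.6 F
imperial: wind_speed = 15 * 0.621371 = 9.320565 -> 9.3 mph
Output:
{"temperature": "53.6 F", "humidity": "78%", "condition": "cloudy", "wind_speed": "9.3 mph"}


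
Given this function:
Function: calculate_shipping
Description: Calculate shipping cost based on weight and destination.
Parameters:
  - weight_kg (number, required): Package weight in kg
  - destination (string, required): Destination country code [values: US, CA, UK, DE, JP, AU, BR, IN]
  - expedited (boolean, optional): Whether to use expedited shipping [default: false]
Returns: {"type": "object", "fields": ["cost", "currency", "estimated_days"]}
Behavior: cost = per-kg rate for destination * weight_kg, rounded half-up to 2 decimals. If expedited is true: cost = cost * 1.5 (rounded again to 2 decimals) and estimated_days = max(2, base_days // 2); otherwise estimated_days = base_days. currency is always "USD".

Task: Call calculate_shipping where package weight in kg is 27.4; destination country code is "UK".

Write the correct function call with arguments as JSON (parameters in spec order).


Mapping each described value to its parameter name:
  'Package weight in kg' -> weight_kg = 27.4
  'Destination country code' -> destination = "UK"
calculate_shipping({"weight_kg": 27.4, "destination": "UK"})


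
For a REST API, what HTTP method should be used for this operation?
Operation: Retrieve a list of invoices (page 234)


GET = read, POST = create, PUT = update/replace, DELETE = remove
This operation is a read.
GET


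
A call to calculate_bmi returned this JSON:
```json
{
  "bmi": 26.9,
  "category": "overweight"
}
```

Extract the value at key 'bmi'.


26.9


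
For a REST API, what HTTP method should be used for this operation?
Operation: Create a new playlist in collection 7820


GET = read, POST = create, PUT = update/replace, DELETE = remove
This operation is a create.
POST


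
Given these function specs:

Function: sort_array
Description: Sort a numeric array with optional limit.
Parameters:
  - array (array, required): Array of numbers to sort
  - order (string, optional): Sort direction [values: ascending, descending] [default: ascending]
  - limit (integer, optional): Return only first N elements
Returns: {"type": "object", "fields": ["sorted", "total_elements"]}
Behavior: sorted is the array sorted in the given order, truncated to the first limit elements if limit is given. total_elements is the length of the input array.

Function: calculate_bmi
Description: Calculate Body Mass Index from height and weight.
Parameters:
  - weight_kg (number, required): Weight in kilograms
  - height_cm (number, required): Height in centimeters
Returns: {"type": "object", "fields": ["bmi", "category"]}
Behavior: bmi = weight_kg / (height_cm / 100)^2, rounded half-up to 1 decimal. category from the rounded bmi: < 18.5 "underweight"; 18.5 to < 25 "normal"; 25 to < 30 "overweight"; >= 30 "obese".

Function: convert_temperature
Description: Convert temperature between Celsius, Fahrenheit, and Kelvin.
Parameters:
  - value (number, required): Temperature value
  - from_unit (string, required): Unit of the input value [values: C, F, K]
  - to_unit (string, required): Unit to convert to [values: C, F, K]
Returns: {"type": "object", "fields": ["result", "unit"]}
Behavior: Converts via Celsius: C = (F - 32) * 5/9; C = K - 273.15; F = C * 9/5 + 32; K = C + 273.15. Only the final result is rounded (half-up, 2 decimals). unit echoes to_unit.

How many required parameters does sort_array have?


Parameters of sort_array: array (required), order (optional), limit (optional)
Required count:
1


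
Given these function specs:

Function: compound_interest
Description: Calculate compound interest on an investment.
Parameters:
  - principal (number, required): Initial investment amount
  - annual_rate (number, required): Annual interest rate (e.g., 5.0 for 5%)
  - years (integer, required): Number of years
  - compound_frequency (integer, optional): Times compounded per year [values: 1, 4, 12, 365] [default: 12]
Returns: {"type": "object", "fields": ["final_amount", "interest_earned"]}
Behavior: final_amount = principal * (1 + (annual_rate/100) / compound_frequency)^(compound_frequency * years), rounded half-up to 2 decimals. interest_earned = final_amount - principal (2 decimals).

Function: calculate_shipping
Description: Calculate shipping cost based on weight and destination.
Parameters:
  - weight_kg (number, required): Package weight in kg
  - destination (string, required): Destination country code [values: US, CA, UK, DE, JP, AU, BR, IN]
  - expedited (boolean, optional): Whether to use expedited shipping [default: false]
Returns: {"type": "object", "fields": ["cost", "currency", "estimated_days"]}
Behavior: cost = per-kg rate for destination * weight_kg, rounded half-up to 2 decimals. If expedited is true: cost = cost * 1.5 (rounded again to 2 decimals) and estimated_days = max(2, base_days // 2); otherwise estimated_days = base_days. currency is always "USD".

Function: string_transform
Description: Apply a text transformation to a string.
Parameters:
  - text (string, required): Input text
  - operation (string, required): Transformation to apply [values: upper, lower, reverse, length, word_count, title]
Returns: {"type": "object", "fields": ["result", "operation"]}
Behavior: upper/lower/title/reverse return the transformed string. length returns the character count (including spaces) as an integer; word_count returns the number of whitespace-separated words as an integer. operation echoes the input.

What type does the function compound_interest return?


The compound_interest spec declares Returns: {"type": "object", "fields": ["final_amount", "interest_earned"]}
Type:
object


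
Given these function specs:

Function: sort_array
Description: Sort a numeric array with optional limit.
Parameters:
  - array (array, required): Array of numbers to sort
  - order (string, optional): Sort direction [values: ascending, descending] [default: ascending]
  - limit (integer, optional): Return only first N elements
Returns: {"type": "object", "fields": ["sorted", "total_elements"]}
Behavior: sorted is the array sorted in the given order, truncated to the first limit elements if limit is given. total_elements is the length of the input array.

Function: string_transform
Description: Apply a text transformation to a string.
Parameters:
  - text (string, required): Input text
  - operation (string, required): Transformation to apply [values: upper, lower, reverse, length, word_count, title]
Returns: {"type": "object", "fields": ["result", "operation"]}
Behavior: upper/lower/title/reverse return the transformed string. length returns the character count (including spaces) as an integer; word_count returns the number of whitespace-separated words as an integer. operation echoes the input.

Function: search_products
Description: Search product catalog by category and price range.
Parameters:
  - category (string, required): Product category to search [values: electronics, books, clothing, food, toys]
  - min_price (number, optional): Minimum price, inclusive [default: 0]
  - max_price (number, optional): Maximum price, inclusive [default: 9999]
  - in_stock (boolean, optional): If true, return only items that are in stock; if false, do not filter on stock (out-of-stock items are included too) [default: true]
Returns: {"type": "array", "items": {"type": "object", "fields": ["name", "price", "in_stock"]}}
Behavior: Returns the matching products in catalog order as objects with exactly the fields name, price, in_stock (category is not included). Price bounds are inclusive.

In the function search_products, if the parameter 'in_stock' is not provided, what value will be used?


The search_products spec declares:
  - in_stock (boolean, optional): If true, return only items that are in stock; if false, do not filter on stock (out-of-stock items are included too) [default: true]
Default:
true


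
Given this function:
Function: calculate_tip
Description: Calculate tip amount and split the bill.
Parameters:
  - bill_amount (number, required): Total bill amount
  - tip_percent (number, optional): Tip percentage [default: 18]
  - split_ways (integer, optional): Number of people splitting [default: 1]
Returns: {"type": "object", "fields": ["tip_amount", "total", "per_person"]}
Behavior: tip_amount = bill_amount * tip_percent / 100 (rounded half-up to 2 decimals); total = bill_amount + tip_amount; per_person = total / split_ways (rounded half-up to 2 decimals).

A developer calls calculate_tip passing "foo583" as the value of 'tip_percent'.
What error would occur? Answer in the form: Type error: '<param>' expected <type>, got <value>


Spec: 'tip_percent' is declared as number; "foo583" is a string.
Type error: 'tip_percent' expected number, got "foo583"


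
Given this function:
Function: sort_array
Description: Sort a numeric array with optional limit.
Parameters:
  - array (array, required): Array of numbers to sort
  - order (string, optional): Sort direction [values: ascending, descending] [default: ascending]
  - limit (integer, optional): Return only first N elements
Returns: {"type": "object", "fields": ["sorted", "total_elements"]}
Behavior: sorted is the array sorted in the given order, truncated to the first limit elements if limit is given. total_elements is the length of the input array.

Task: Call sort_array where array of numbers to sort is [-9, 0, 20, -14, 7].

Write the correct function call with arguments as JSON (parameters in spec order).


Mapping each described value to its parameter name:
  'Array of numbers to sort' -> array = [-9, 0, 20, -14, 7]
sort_array({"array": [-9, 0, 20, -14, 7]})


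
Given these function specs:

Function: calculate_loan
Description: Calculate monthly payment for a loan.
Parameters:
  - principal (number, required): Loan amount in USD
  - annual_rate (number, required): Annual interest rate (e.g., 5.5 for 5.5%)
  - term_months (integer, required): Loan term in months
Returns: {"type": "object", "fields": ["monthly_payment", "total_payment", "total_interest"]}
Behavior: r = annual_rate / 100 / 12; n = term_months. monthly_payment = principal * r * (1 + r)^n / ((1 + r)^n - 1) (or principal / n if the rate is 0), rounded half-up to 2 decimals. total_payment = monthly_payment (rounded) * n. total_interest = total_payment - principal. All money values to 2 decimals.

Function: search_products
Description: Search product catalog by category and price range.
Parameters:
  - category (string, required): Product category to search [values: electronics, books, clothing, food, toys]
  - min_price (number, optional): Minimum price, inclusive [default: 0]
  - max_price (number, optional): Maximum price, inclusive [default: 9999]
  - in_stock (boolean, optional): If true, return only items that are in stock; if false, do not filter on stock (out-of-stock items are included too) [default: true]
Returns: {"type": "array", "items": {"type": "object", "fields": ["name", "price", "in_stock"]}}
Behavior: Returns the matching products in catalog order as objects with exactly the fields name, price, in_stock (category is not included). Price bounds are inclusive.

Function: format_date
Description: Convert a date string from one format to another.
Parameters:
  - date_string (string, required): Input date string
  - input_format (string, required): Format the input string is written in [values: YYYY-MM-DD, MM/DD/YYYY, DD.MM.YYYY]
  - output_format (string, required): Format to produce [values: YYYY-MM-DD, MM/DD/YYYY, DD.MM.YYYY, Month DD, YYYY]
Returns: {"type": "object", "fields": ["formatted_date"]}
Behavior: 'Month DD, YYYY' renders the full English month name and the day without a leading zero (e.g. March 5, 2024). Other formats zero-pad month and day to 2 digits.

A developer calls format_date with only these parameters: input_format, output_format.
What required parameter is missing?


Required parameters: date_string, input_format, output_format
Provided: input_format, output_format
Missing: date_string
date_string


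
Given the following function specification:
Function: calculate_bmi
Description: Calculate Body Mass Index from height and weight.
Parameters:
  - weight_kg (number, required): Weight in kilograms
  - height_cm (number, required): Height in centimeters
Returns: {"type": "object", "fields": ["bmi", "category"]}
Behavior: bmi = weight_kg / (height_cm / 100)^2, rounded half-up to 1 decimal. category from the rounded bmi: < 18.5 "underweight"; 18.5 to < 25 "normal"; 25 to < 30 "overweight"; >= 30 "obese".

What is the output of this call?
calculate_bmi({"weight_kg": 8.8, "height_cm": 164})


height_m = 164 / 100 = 1.64
bmi = 8.8 / 1.64^2 = 8.8 / 2.6896 = 3.271862 -> 3.3
3.3 < 18.5 -> underweight
Output:
{"bmi": 3.3, "category": "underweight"}
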